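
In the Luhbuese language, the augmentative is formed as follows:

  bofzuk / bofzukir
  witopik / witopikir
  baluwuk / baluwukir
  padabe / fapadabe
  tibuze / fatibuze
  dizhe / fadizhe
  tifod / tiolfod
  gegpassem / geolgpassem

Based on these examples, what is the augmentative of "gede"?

fagede

padabe and gegpassem both have last vowel 'e' yet inflect differently (fapadabe, geolgpassem), so the last vowel is not what conditions the rule; the final letter is.
"gede" ends in -e. The stems ending in -e (padabe → fapadabe, tibuze → fatibuze, dizhe → fadizhe) add the prefix fa-.
So gede → fagede.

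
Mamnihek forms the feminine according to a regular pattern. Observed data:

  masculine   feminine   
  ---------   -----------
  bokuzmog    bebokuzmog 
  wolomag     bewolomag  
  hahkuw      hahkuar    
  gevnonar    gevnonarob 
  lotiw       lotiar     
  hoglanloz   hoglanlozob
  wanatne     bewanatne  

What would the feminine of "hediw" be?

gevnonar and wolomag both have last vowel 'a' yet inflect differently (gevnonarob, bewolomag), so the last vowel is not what conditions the rule; the final letter is.
"hediw" ends in -w. The stems ending in -w (hahkuw → hahkuar, lotiw → lotiar) drop the final letter and add -ar.
The other patterns: stems ending in -r or -z add -ob; stems ending in -e or -g add the prefix be-.
So hediw → hediar.

hediar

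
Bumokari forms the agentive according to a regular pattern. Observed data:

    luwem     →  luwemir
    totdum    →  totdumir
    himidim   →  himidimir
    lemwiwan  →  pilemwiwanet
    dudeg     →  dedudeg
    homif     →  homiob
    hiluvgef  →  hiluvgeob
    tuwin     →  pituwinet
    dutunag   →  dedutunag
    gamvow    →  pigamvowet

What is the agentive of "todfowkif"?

"todfowkif" ends in -f. The stems ending in -f (hiluvgef → hiluvgeob, homif → homiob) drop the final letter and add -ob.
The other patterns: stems ending in -m add -ir; stems ending in -g add the prefix de-; stems ending in -n or -w add pi- … -et around the stem.
So todfowkif → todfowkiob.

todfowkiob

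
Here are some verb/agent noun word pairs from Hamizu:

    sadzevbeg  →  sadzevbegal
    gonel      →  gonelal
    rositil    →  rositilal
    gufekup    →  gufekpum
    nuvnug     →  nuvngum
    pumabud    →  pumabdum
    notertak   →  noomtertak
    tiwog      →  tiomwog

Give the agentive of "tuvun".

sadzevbeg and nuvnug both end in -g yet inflect differently (sadzevbegal, nuvngum), so the final letter is not what conditions the rule; the last vowel is.
"tuvun" has last vowel 'u'. The stems whose last vowel is 'u' (gufekup → gufekpum, nuvnug → nuvngum, pumabud → pumabdum) delete the last vowel and add -um.
So tuvun → tuvnum.

tuvnum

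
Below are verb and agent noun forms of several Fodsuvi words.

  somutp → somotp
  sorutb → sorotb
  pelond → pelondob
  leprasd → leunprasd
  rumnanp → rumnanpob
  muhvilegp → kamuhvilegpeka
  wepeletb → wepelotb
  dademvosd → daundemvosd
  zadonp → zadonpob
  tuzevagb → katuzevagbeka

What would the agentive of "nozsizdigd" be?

"nozsizdigd" has second-to-last letter 'g'. The stems whose second-to-last letter is 'g' (muhvilegp → kamuhvilegpeka, tuzevagb → katuzevagbeka) add ka- … -eka around the stem.
So nozsizdigd → kanozsizdigdeka.

kanozsizdigdeka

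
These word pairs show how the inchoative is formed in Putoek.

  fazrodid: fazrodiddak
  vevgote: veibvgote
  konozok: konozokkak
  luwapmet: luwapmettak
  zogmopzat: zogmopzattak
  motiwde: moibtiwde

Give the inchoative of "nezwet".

luwapmet and vevgote both have last vowel 'e' yet inflect differently (luwapmettak, veibvgote), so the last vowel is not what conditions the rule; whether the stem ends in a vowel or a consonant is.
"nezwet" ends in a consonant. The stems ending in a consonant (luwapmet → luwapmettak, konozok → konozokkak, fazrodid → fazrodiddak) double the final consonant and add -ak.
The other pattern: stems ending in a vowel insert -ib- after the first vowel.
So nezwet → nezwettak.

nezwettak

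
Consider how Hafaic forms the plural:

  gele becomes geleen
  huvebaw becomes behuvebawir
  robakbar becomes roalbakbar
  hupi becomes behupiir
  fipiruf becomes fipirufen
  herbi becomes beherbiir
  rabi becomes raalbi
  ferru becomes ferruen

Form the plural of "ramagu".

rabi and herbi both end in -i yet inflect differently (raalbi, beherbiir), so the final letter is not what conditions the rule; the first letter is.
"ramagu" begins with r-. The stems beginning with r- (rabi → raalbi, robakbar → roalbakbar) insert -al- after the first vowel.
So ramagu → raalmagu.

raalmagu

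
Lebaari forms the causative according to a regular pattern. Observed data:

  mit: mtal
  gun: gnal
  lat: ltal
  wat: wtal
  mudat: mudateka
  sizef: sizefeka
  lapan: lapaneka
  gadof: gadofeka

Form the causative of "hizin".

mit and mudat both end in -t yet inflect differently (mtal, mudateka), so the final letter is not what conditions the rule; the number of vowels is.
"hizin" has 2 vowels. The stems with 2 vowels (mudat → mudateka, sizef → sizefeka, lapan → lapaneka) add -eka.
So hizin → hizineka.

hizineka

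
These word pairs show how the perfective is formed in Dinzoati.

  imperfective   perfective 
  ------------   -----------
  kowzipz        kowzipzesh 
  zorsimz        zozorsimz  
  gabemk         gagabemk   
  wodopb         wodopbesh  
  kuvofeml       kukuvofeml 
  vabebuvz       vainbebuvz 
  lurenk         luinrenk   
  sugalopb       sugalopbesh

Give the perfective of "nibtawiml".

"nibtawiml" has second-to-last letter 'm'. The stems whose second-to-last letter is 'm' (gabemk → gagabemk, kuvofeml → kukuvofeml, zorsimz → zozorsimz) repeat the first consonant+vowel as a prefix.
So nibtawiml → ninibtawiml.

ninibtawiml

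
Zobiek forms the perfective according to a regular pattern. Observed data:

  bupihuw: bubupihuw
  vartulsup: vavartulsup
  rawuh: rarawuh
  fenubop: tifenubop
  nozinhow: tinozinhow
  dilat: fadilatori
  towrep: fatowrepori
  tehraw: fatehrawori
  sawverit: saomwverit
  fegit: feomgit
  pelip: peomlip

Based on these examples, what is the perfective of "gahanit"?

vartulsup and fenubop both end in -p yet inflect differently (vavartulsup, tifenubop), so the final letter is not what conditions the rule; the last vowel is.
"gahanit" has last vowel 'i'. The stems whose last vowel is 'i' (sawverit → saomwverit, fegit → feomgit, pelip → peomlip) insert -om- after the first vowel.
So gahanit → gaomhanit.

gaomhanit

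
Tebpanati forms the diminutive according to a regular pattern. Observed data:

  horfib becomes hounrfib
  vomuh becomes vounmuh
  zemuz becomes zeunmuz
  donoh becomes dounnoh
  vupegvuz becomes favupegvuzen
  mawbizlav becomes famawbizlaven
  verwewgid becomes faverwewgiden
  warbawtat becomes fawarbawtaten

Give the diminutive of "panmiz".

paunnmiz

"panmiz" has 2 vowels. The stems with 2 vowels (horfib → hounrfib, vomuh → vounmuh, zemuz → zeunmuz) insert -un- after the first vowel.
So panmiz → paunnmiz.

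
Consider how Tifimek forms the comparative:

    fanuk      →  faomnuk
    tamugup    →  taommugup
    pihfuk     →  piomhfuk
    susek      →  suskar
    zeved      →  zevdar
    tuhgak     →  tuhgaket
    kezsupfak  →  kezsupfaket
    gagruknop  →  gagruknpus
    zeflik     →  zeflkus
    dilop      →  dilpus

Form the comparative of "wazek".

wazkar

fanuk and susek both end in -k yet inflect differently (faomnuk, suskar), so the final letter is not what conditions the rule; the last vowel is.
"wazek" has last vowel 'e'. The stems whose last vowel is 'e' (susek → suskar, zeved → zevdar) delete the last vowel and add -ar.
So wazek → wazkar.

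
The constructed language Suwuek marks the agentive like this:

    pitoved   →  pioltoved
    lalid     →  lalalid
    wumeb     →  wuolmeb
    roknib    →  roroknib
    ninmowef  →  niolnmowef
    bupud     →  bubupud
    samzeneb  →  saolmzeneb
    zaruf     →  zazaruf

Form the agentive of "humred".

huolmred

"humred" has last vowel 'e'. The stems whose last vowel is 'e' (wumeb → wuolmeb, pitoved → pioltoved, ninmowef → niolnmowef) insert -ol- after the first vowel.
The other pattern: stems whose last vowel is 'i' or 'u' repeat the first consonant+vowel as a prefix.
So humred → huolmred.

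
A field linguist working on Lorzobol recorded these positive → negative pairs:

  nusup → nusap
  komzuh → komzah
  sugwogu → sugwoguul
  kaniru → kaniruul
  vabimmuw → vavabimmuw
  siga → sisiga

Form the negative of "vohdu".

nusup and sugwogu both have last vowel 'u' yet inflect differently (nusap, sugwoguul), so the last vowel is not what conditions the rule; the final letter is.
"vohdu" ends in -u. The stems ending in -u (sugwogu → sugwoguul, kaniru → kaniruul) add -ul.
The other patterns: stems ending in -h or -p change the last vowel to 'a'; stems ending in -a or -w repeat the first consonant+vowel as a prefix.
So vohdu → vohduul.

vohduul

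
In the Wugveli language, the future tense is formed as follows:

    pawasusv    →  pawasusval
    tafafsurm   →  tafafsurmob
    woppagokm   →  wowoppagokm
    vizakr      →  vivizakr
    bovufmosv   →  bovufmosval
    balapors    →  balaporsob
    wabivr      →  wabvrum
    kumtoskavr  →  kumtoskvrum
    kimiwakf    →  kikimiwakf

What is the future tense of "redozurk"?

redozurkob

woppagokm and tafafsurm both end in -m yet inflect differently (wowoppagokm, tafafsurmob), so the final letter is not what conditions the rule; the second-to-last letter is.
"redozurk" has second-to-last letter 'r'. The stems whose second-to-last letter is 'r' (balapors → balaporsob, tafafsurm → tafafsurmob) add -ob.
The other patterns: stems whose second-to-last letter is 'k' repeat the first consonant+vowel as a prefix; stems whose second-to-last letter is 's' add -al; stems whose second-to-last letter is 'v' delete the last vowel and add -um.
So redozurk → redozurkob.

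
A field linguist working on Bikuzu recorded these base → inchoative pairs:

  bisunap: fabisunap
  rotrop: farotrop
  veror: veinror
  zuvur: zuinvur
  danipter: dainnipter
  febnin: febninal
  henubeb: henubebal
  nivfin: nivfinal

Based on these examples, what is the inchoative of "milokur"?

rotrop and veror both have last vowel 'o' yet inflect differently (farotrop, veinror), so the last vowel is not what conditions the rule; the final letter is.
"milokur" ends in -r. The stems ending in -r (veror → veinror, zuvur → zuinvur, danipter → dainnipter) insert -in- after the first vowel.
So milokur → miinlokur.

miinlokur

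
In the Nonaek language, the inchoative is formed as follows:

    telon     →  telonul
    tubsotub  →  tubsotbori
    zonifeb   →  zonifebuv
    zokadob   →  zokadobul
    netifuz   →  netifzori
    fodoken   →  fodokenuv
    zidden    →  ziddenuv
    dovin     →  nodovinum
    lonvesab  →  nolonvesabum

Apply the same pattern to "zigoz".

zigozul

"zigoz" has last vowel 'o'. The stems whose last vowel is 'o' (zokadob → zokadobul, telon → telonul) add -ul.
The other patterns: stems whose last vowel is 'e' add -uv; stems whose last vowel is 'a' or 'i' add no- … -um around the stem; stems whose last vowel is 'u' delete the last vowel and add -ori.
So zigoz → zigozul.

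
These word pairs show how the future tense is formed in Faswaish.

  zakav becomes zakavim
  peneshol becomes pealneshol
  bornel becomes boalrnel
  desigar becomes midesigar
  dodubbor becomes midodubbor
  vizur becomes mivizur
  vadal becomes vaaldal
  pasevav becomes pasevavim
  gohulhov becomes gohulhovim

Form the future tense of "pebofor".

vadal and pasevav both have last vowel 'a' yet inflect differently (vaaldal, pasevavim), so the last vowel is not what conditions the rule; the final letter is.
"pebofor" ends in -r. The stems ending in -r (dodubbor → midodubbor, desigar → midesigar, vizur → mivizur) add the prefix mi-.
So pebofor → mipebofor.

mipebofor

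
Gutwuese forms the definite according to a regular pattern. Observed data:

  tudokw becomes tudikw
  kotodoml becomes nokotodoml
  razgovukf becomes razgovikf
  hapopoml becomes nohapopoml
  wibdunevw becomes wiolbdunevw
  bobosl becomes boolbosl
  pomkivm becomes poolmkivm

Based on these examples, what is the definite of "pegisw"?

tudokw and wibdunevw both end in -w yet inflect differently (tudikw, wiolbdunevw), so the final letter is not what conditions the rule; the second-to-last letter is.
"pegisw" has second-to-last letter 's'. The one such stem in the data (bobosl → boolbosl) inserts -ol- after the first vowel (as do wibdunevw, pomkivm), so the same rule applies.
So pegisw → peolgisw.

peolgisw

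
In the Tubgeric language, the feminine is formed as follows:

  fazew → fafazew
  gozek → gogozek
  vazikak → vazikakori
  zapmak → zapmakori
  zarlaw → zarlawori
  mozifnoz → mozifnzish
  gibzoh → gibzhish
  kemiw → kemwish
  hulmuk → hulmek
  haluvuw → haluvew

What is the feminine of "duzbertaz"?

duzbertazori

gozek and vazikak both end in -k yet inflect differently (gogozek, vazikakori), so the final letter is not what conditions the rule; the last vowel is.
"duzbertaz" has last vowel 'a'. The stems whose last vowel is 'a' (vazikak → vazikakori, zapmak → zapmakori, zarlaw → zarlawori) add -ori.
So duzbertaz → duzbertazori.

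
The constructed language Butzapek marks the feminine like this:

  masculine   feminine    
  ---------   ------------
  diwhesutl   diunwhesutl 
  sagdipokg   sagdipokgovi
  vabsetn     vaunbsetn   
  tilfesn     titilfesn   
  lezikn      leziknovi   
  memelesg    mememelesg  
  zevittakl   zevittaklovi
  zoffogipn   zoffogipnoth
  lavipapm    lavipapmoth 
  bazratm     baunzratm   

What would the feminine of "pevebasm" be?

memelesg and sagdipokg both end in -g yet inflect differently (mememelesg, sagdipokgovi), so the final letter is not what conditions the rule; the second-to-last letter is.
"pevebasm" has second-to-last letter 's'. The stems whose second-to-last letter is 's' (tilfesn → titilfesn, memelesg → mememelesg) repeat the first consonant+vowel as a prefix.
The other patterns: stems whose second-to-last letter is 'k' add -ovi; stems whose second-to-last letter is 't' insert -un- after the first vowel; stems whose second-to-last letter is 'p' add -oth.
So pevebasm → pepevebasm.

pepevebasm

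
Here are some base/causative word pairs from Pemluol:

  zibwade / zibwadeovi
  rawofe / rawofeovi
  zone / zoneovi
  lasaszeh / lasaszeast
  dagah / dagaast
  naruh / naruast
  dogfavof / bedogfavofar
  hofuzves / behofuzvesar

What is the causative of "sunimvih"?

"sunimvih" ends in -h. The stems ending in -h (lasaszeh → lasaszeast, dagah → dagaast, naruh → naruast) drop the final letter and add -ast.
So sunimvih → sunimviast.

sunimviast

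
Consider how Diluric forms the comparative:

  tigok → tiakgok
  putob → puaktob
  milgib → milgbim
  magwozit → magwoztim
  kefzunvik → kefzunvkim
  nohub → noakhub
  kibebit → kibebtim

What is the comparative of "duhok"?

duakhok

"duhok" has last vowel 'o'. The stems whose last vowel is 'o' (tigok → tiakgok, putob → puaktob) insert -ak- after the first vowel.
The other pattern: stems whose last vowel is 'i' delete the last vowel and add -im.
So duhok → duakhok.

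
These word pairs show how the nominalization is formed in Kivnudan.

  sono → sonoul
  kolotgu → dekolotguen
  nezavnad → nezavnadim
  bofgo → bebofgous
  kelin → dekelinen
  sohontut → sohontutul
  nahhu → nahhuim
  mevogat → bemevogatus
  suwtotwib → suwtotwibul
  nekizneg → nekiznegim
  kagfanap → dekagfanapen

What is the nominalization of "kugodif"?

"kugodif" begins with k-. The stems beginning with k- (kagfanap → dekagfanapen, kolotgu → dekolotguen, kelin → dekelinen) add de- … -en around the stem.
The other patterns: stems beginning with b- or m- add be- … -us around the stem; stems beginning with s- add -ul; stems beginning with n- add -im.
So kugodif → dekugodifen.

dekugodifen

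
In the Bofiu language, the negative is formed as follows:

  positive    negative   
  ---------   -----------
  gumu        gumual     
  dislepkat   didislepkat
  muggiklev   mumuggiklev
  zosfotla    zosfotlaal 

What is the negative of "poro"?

poroal

zosfotla and dislepkat both have last vowel 'a' yet inflect differently (zosfotlaal, didislepkat), so the last vowel is not what conditions the rule; whether the stem ends in a vowel or a consonant is.
"poro" ends in a vowel. The stems ending in a vowel (gumu → gumual, zosfotla → zosfotlaal) add -al.
The other pattern: stems ending in a consonant repeat the first consonant+vowel as a prefix.
So poro → poroal.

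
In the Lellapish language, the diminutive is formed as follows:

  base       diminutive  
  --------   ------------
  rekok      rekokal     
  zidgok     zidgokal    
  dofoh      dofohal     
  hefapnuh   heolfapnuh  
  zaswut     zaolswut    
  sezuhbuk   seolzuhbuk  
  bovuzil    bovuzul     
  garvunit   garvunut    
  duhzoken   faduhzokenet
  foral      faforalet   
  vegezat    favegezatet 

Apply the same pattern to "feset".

dofoh and hefapnuh both end in -h yet inflect differently (dofohal, heolfapnuh), so the final letter is not what conditions the rule; the last vowel is.
"feset" has last vowel 'e'. The one such stem in the data (duhzoken → faduhzokenet) adds fa- … -et around the stem, so the same rule applies.
The other patterns: stems whose last vowel is 'o' add -al; stems whose last vowel is 'u' insert -ol- after the first vowel; stems whose last vowel is 'i' change the last vowel to 'u'.
So feset → fafesetet.

fafesetet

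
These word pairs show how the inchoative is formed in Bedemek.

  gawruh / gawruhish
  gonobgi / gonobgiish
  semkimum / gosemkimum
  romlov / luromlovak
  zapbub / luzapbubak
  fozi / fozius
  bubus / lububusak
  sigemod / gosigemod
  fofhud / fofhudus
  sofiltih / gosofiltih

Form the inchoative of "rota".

lurotaak

fozi and gonobgi both end in -i yet inflect differently (fozius, gonobgiish), so the final letter is not what conditions the rule; the first letter is.
"rota" begins with r-. The one such stem in the data (romlov → luromlovak) adds lu- … -ak around the stem, so the same rule applies.
So rota → lurotaak.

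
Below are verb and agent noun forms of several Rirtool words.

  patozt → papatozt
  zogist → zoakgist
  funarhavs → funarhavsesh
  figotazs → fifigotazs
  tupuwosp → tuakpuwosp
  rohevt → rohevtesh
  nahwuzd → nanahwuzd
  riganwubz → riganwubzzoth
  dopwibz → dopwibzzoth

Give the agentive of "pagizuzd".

papagizuzd

"pagizuzd" has second-to-last letter 'z'. The stems whose second-to-last letter is 'z' (patozt → papatozt, figotazs → fifigotazs, nahwuzd → nanahwuzd) repeat the first consonant+vowel as a prefix.
The other patterns: stems whose second-to-last letter is 'v' add -esh; stems whose second-to-last letter is 's' insert -ak- after the first vowel; stems whose second-to-last letter is 'b' double the final consonant and add -oth.
So pagizuzd → papagizuzd.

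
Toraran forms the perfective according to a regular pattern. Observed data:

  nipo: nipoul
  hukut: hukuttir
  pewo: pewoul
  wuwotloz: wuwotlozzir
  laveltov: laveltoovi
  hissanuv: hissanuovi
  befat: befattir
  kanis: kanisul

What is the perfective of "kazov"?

hukut and hissanuv both have last vowel 'u' yet inflect differently (hukuttir, hissanuovi), so the last vowel is not what conditions the rule; the final letter is.
"kazov" ends in -v. The stems ending in -v (hissanuv → hissanuovi, laveltov → laveltoovi) drop the final letter and add -ovi.
So kazov → kazoovi.

kazoovi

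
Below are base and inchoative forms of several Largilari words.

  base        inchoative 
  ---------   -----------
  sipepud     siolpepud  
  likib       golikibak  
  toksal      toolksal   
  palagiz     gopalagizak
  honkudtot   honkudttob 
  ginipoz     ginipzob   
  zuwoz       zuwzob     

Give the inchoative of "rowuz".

roolwuz

ginipoz and palagiz both end in -z yet inflect differently (ginipzob, gopalagizak), so the final letter is not what conditions the rule; the last vowel is.
"rowuz" has last vowel 'u'. The one such stem in the data (sipepud → siolpepud) inserts -ol- after the first vowel (as does toksal), so the same rule applies.
So rowuz → roolwuz.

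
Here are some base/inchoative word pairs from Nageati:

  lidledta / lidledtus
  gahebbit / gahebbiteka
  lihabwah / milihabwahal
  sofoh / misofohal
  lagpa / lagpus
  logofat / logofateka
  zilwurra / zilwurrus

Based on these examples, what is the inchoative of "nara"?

lidledta and logofat both have last vowel 'a' yet inflect differently (lidledtus, logofateka), so the last vowel is not what conditions the rule; the final letter is.
"nara" ends in -a. The stems ending in -a (lidledta → lidledtus, zilwurra → zilwurrus, lagpa → lagpus) drop the final letter and add -us.
The other patterns: stems ending in -t add -eka; stems ending in -h add mi- … -al around the stem.
So nara → narus.

narus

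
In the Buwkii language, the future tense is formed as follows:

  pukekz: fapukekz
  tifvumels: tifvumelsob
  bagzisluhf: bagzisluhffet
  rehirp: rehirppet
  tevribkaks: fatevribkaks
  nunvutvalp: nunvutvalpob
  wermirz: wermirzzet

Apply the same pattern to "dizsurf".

nunvutvalp and rehirp both end in -p yet inflect differently (nunvutvalpob, rehirppet), so the final letter is not what conditions the rule; the second-to-last letter is.
"dizsurf" has second-to-last letter 'r'. The stems whose second-to-last letter is 'r' (rehirp → rehirppet, wermirz → wermirzzet) double the final consonant and add -et.
The other patterns: stems whose second-to-last letter is 'l' add -ob; stems whose second-to-last letter is 'k' add the prefix fa-.
So dizsurf → dizsurffet.

dizsurffet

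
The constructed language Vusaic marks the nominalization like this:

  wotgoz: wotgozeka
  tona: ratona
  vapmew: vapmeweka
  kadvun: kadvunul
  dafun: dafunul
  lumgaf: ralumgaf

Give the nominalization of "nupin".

nupinul

lumgaf and dafun both have 2 vowels yet inflect differently (ralumgaf, dafunul), so the number of vowels is not what conditions the rule; the final letter is.
"nupin" ends in -n. The stems ending in -n (dafun → dafunul, kadvun → kadvunul) add -ul.
The other patterns: stems ending in -a or -f add the prefix ra-; stems ending in -w or -z add -eka.
So nupin → nupinul.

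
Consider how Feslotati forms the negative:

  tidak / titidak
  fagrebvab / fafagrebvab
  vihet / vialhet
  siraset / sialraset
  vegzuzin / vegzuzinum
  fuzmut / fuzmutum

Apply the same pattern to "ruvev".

vihet and fuzmut both end in -t yet inflect differently (vialhet, fuzmutum), so the final letter is not what conditions the rule; the last vowel is.
"ruvev" has last vowel 'e'. The stems whose last vowel is 'e' (vihet → vialhet, siraset → sialraset) insert -al- after the first vowel.
So ruvev → rualvev.

rualvev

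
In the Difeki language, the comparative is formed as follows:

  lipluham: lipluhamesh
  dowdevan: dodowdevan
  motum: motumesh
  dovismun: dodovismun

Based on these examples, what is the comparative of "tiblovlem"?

lipluham and dowdevan both have last vowel 'a' yet inflect differently (lipluhamesh, dodowdevan), so the last vowel is not what conditions the rule; the final letter is.
"tiblovlem" ends in -m. The stems ending in -m (motum → motumesh, lipluham → lipluhamesh) add -esh.
The other pattern: stems ending in -n repeat the first consonant+vowel as a prefix.
So tiblovlem → tiblovlemesh.

tiblovlemesh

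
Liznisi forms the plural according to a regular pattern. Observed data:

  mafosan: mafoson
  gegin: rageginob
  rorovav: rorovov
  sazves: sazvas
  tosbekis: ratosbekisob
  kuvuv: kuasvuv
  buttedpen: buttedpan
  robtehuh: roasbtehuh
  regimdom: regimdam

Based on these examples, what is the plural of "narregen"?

narregan

kuvuv and rorovav both end in -v yet inflect differently (kuasvuv, rorovov), so the final letter is not what conditions the rule; the last vowel is.
"narregen" has last vowel 'e'. The stems whose last vowel is 'e' (buttedpen → buttedpan, sazves → sazvas) change the last vowel to 'a'.
The other patterns: stems whose last vowel is 'u' insert -as- after the first vowel; stems whose last vowel is 'a' change the last vowel to 'o'; stems whose last vowel is 'i' add ra- … -ob around the stem.
So narregen → narregan.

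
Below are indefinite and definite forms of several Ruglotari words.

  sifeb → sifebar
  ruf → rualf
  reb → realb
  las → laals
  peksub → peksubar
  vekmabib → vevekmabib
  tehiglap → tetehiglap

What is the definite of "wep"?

reb and sifeb both end in -b yet inflect differently (realb, sifebar), so the final letter is not what conditions the rule; the number of vowels is.
"wep" has 1 vowel. The stems with 1 vowel (reb → realb, las → laals, ruf → rualf) insert -al- after the first vowel.
The other patterns: stems with 2 vowels add -ar; stems with 3 vowels repeat the first consonant+vowel as a prefix.
So wep → wealp.

wealp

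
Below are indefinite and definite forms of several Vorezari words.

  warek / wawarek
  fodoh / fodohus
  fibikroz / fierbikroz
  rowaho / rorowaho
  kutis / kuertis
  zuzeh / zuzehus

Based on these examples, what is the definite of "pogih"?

"pogih" ends in -h. The stems ending in -h (zuzeh → zuzehus, fodoh → fodohus) add -us.
The other patterns: stems ending in -k or -o repeat the first consonant+vowel as a prefix; stems ending in -s or -z insert -er- after the first vowel.
So pogih → pogihus.

pogihus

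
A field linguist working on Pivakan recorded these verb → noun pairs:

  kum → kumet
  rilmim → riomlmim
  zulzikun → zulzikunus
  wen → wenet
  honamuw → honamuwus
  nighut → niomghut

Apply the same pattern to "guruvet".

guruvetus

kum and rilmim both end in -m yet inflect differently (kumet, riomlmim), so the final letter is not what conditions the rule; the number of vowels is.
"guruvet" has 3 vowels. The stems with 3 vowels (honamuw → honamuwus, zulzikun → zulzikunus) add -us.
The other patterns: stems with 1 vowel add -et; stems with 2 vowels insert -om- after the first vowel.
So guruvet → guruvetus.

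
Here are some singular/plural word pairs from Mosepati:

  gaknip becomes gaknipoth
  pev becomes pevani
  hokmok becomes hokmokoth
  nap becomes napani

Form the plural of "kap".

kapani

gaknip and nap both end in -p yet inflect differently (gaknipoth, napani), so the final letter is not what conditions the rule; the number of vowels is.
"kap" has 1 vowel. The stems with 1 vowel (pev → pevani, nap → napani) add -ani.
The other pattern: stems with 2 vowels add -oth.
So kap → kapani.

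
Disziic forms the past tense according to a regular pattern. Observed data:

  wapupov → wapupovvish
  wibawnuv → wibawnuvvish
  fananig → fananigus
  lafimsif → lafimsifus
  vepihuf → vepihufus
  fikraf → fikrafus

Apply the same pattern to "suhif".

suhifus

wibawnuv and vepihuf both have last vowel 'u' yet inflect differently (wibawnuvvish, vepihufus), so the last vowel is not what conditions the rule; the final letter is.
"suhif" ends in -f. The stems ending in -f (lafimsif → lafimsifus, vepihuf → vepihufus, fikraf → fikrafus) add -us.
The other pattern: stems ending in -v double the final consonant and add -ish.
So suhif → suhifus.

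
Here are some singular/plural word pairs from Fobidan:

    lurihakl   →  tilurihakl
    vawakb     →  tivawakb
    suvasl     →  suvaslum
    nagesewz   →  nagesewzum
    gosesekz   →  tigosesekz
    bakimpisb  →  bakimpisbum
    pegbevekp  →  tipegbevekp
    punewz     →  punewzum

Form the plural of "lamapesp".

lamapespum

gosesekz and punewz both end in -z yet inflect differently (tigosesekz, punewzum), so the final letter is not what conditions the rule; the second-to-last letter is.
"lamapesp" has second-to-last letter 's'. The stems whose second-to-last letter is 's' (suvasl → suvaslum, bakimpisb → bakimpisbum) add -um.
The other pattern: stems whose second-to-last letter is 'k' add the prefix ti-.
So lamapesp → lamapespum.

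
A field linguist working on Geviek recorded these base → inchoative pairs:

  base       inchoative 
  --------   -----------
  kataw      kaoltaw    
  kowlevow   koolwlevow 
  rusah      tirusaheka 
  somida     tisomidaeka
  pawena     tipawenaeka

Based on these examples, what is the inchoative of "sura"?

kataw and rusah both have last vowel 'a' yet inflect differently (kaoltaw, tirusaheka), so the last vowel is not what conditions the rule; the final letter is.
"sura" ends in -a. The stems ending in -a (somida → tisomidaeka, pawena → tipawenaeka) add ti- … -eka around the stem.
So sura → tisuraeka.

tisuraeka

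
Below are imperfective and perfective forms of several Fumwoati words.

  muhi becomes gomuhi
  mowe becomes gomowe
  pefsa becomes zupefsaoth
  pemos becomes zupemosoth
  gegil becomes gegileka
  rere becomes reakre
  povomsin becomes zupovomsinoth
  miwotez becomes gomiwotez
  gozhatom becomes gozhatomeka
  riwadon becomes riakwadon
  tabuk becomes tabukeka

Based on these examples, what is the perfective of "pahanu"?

mowe and rere both end in -e yet inflect differently (gomowe, reakre), so the final letter is not what conditions the rule; the first letter is.
"pahanu" begins with p-. The stems beginning with p- (pemos → zupemosoth, povomsin → zupovomsinoth, pefsa → zupefsaoth) add zu- … -oth around the stem.
So pahanu → zupahanuoth.

zupahanuoth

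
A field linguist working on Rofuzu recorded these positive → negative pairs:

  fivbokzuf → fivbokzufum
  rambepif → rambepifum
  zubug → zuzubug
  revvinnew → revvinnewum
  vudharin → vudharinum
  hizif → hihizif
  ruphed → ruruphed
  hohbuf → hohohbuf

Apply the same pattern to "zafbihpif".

"zafbihpif" has 3 vowels. The stems with 3 vowels (fivbokzuf → fivbokzufum, revvinnew → revvinnewum, rambepif → rambepifum) add -um.
The other pattern: stems with 2 vowels repeat the first consonant+vowel as a prefix.
So zafbihpif → zafbihpifum.

zafbihpifum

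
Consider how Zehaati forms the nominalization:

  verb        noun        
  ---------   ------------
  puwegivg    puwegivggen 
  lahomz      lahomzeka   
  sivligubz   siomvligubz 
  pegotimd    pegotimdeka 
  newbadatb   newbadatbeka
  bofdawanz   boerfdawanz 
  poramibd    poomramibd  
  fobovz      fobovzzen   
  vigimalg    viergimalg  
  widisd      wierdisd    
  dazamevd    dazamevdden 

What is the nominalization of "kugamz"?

kugamzeka

"kugamz" has second-to-last letter 'm'. The stems whose second-to-last letter is 'm' (pegotimd → pegotimdeka, lahomz → lahomzeka) add -eka.
The other patterns: stems whose second-to-last letter is 'b' insert -om- after the first vowel; stems whose second-to-last letter is 'v' double the final consonant and add -en; stems whose second-to-last letter is 'l', 'n' or 's' insert -er- after the first vowel.
So kugamz → kugamzeka.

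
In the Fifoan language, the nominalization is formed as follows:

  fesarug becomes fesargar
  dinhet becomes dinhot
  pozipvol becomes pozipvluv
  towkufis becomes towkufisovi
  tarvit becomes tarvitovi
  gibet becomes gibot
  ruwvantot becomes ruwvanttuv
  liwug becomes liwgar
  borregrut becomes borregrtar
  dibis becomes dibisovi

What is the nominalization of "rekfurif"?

tarvit and dinhet both end in -t yet inflect differently (tarvitovi, dinhot), so the final letter is not what conditions the rule; the last vowel is.
"rekfurif" has last vowel 'i'. The stems whose last vowel is 'i' (tarvit → tarvitovi, towkufis → towkufisovi, dibis → dibisovi) add -ovi.
The other patterns: stems whose last vowel is 'e' change the last vowel to 'o'; stems whose last vowel is 'u' delete the last vowel and add -ar; stems whose last vowel is 'o' delete the last vowel and add -uv.
So rekfurif → rekfurifovi.

rekfurifovi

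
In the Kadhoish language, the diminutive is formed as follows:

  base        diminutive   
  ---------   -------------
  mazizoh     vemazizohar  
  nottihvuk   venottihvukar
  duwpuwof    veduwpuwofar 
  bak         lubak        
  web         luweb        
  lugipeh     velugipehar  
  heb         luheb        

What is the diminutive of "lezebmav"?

velezebmavar

"lezebmav" has 3 vowels. The stems with 3 vowels (mazizoh → vemazizohar, nottihvuk → venottihvukar, duwpuwof → veduwpuwofar) add ve- … -ar around the stem.
The other pattern: stems with 1 vowel add the prefix lu-.
So lezebmav → velezebmavar.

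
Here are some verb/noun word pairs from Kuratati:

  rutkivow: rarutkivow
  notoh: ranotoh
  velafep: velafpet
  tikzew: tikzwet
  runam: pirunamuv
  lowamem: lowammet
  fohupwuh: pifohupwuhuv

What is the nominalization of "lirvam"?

pilirvamuv

"lirvam" has last vowel 'a'. The one such stem in the data (runam → pirunamuv) adds pi- … -uv around the stem, so the same rule applies.
The other patterns: stems whose last vowel is 'o' add the prefix ra-; stems whose last vowel is 'e' delete the last vowel and add -et.
So lirvam → pilirvamuv.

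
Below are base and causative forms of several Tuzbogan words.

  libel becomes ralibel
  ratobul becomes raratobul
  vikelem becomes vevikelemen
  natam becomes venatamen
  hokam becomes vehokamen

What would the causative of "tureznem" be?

vetureznemen

libel and vikelem both have last vowel 'e' yet inflect differently (ralibel, vevikelemen), so the last vowel is not what conditions the rule; the final letter is.
"tureznem" ends in -m. The stems ending in -m (vikelem → vevikelemen, natam → venatamen, hokam → vehokamen) add ve- … -en around the stem.
The other pattern: stems ending in -l add the prefix ra-.
So tureznem → vetureznemen.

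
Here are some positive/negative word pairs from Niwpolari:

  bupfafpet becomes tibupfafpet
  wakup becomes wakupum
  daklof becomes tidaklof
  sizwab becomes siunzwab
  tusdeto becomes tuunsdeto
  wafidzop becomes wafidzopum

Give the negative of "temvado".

teunmvado

wafidzop and daklof both have last vowel 'o' yet inflect differently (wafidzopum, tidaklof), so the last vowel is not what conditions the rule; the final letter is.
"temvado" ends in -o. The one such stem in the data (tusdeto → tuunsdeto) inserts -un- after the first vowel (as does sizwab), so the same rule applies.
So temvado → teunmvado.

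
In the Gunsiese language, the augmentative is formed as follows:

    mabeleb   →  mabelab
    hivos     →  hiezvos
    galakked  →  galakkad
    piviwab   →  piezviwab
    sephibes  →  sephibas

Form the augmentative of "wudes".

wudas

"wudes" has last vowel 'e'. The stems whose last vowel is 'e' (mabeleb → mabelab, galakked → galakkad, sephibes → sephibas) change the last vowel to 'a'.
The other pattern: stems whose last vowel is 'a' or 'o' insert -ez- after the first vowel.
So wudes → wudas.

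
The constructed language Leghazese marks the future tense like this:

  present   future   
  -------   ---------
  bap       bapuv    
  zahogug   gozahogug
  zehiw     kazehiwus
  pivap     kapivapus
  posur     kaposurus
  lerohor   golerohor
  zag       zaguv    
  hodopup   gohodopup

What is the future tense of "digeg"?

"digeg" has 2 vowels. The stems with 2 vowels (zehiw → kazehiwus, posur → kaposurus, pivap → kapivapus) add ka- … -us around the stem.
So digeg → kadigegus.

kadigegus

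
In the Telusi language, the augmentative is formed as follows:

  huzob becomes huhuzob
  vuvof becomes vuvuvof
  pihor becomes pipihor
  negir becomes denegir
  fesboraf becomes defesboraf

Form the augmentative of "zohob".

zozohob

pihor and negir both end in -r yet inflect differently (pipihor, denegir), so the final letter is not what conditions the rule; the last vowel is.
"zohob" has last vowel 'o'. The stems whose last vowel is 'o' (huzob → huhuzob, vuvof → vuvuvof, pihor → pipihor) repeat the first consonant+vowel as a prefix.
So zohob → zozohob.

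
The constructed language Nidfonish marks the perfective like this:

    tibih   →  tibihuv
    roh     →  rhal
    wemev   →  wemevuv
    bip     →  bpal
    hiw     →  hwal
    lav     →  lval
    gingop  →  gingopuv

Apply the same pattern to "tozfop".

gingop and bip both end in -p yet inflect differently (gingopuv, bpal), so the final letter is not what conditions the rule; the number of vowels is.
"tozfop" has 2 vowels. The stems with 2 vowels (wemev → wemevuv, gingop → gingopuv, tibih → tibihuv) add -uv.
So tozfop → tozfopuv.

tozfopuv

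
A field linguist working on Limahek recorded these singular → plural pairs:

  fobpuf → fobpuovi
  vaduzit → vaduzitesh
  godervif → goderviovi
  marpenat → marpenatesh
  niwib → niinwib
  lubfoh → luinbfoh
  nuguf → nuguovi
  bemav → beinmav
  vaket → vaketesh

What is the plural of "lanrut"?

lanrutesh

vaduzit and godervif both have last vowel 'i' yet inflect differently (vaduzitesh, goderviovi), so the last vowel is not what conditions the rule; the final letter is.
"lanrut" ends in -t. The stems ending in -t (vaket → vaketesh, vaduzit → vaduzitesh, marpenat → marpenatesh) add -esh.
The other patterns: stems ending in -f drop the final letter and add -ovi; stems ending in -b, -h or -v insert -in- after the first vowel.
So lanrut → lanrutesh.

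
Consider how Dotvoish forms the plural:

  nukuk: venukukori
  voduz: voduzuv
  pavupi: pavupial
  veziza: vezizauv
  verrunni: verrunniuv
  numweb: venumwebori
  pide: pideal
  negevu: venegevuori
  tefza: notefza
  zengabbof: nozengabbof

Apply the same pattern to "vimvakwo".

vimvakwouv

"vimvakwo" begins with v-. The stems beginning with v- (verrunni → verrunniuv, voduz → voduzuv, veziza → vezizauv) add -uv.
The other patterns: stems beginning with n- add ve- … -ori around the stem; stems beginning with p- add -al; stems beginning with t- or z- add the prefix no-.
So vimvakwo → vimvakwouv.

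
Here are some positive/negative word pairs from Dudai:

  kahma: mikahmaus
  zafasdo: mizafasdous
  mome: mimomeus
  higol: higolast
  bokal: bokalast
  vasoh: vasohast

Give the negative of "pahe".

zafasdo and higol both have last vowel 'o' yet inflect differently (mizafasdous, higolast), so the last vowel is not what conditions the rule; whether the stem ends in a vowel or a consonant is.
"pahe" ends in a vowel. The stems ending in a vowel (kahma → mikahmaus, zafasdo → mizafasdous, mome → mimomeus) add mi- … -us around the stem.
So pahe → mipaheus.

mipaheus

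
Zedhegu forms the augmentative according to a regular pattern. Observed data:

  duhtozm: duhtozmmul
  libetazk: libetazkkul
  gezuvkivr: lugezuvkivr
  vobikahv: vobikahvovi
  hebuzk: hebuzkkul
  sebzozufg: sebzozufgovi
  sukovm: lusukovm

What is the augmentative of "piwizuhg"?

piwizuhgovi

duhtozm and sukovm both end in -m yet inflect differently (duhtozmmul, lusukovm), so the final letter is not what conditions the rule; the second-to-last letter is.
"piwizuhg" has second-to-last letter 'h'. The one such stem in the data (vobikahv → vobikahvovi) adds -ovi, so the same rule applies.
The other patterns: stems whose second-to-last letter is 'z' double the final consonant and add -ul; stems whose second-to-last letter is 'v' add the prefix lu-.
So piwizuhg → piwizuhgovi.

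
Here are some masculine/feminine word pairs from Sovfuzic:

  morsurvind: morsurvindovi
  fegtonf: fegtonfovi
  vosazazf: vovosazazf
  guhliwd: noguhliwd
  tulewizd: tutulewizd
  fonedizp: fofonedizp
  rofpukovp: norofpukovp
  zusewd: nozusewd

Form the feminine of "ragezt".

raragezt

tulewizd and morsurvind both end in -d yet inflect differently (tutulewizd, morsurvindovi), so the final letter is not what conditions the rule; the second-to-last letter is.
"ragezt" has second-to-last letter 'z'. The stems whose second-to-last letter is 'z' (vosazazf → vovosazazf, tulewizd → tutulewizd, fonedizp → fofonedizp) repeat the first consonant+vowel as a prefix.
So ragezt → raragezt.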